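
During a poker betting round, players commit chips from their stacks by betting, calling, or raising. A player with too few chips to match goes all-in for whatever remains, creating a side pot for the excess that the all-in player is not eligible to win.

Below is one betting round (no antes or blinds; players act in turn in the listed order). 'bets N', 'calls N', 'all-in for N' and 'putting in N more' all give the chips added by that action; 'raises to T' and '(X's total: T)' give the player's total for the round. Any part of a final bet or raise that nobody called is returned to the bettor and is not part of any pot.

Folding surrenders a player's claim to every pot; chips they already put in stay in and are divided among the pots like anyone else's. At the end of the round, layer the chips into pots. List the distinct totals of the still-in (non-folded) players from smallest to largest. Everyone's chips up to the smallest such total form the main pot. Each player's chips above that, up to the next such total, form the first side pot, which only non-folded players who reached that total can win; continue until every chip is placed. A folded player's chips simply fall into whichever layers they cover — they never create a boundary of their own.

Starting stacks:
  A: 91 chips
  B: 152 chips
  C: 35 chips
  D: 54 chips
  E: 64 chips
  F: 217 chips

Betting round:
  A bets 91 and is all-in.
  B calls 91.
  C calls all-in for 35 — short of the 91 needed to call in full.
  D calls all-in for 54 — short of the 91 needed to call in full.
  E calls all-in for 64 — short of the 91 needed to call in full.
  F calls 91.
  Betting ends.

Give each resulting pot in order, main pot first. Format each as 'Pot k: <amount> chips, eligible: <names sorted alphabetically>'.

Pot 1: 210 chips, eligible: A, B, C, D, E, F
Pot 2: 95 chips, eligible: A, B, D, E, F
Pot 3: 40 chips, eligible: A, B, E, F
Pot 4: 81 chips, eligible: A, B, F

Derivation:
Contributions: A=91, B=91, C=35, D=54, E=64, F=91
Pot levels (distinct totals of non-folded players): 35, 54, 64, 91
Layer 1-35: 35 each from A, B, C, D, E, F = 35*6 = 210 chips; eligible A, B, C, D, E, F
Layer 36-54: 19 each from A, B, D, E, F = 19*5 = 95 chips; eligible A, B, D, E, F
Layer 55-64: 10 each from A, B, E, F = 10*4 = 40 chips; eligible A, B, E, F
Layer 65-91: 27 each from A, B, F = 27*3 = 81 chips; eligible A, B, F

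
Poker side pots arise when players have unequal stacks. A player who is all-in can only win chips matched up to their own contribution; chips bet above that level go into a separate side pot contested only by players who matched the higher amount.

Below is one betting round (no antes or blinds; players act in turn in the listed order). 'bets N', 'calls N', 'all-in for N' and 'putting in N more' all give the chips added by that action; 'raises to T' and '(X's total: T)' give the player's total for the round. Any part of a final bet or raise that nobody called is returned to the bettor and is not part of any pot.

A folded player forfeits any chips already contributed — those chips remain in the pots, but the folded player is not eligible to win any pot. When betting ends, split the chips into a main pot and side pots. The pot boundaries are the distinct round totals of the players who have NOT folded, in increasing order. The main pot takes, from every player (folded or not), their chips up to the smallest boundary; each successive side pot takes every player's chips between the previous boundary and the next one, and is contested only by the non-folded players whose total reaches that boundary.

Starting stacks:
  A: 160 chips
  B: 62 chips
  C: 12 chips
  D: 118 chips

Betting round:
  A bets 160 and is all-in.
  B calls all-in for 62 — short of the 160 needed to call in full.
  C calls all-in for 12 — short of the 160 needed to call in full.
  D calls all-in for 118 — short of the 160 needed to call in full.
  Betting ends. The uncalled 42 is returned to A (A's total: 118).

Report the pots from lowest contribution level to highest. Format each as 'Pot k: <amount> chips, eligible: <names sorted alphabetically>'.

Contributions (after 42 returned to A): A=118, B=62, C=12, D=118
Pot levels (distinct totals of non-folded players): 12, 62, 118
Layer 1-12: 12 each from A, B, C, D = 12*4 = 48 chips; eligible A, B, C, D
Layer 13-62: 50 each from A, B, D = 50*3 = 150 chips; eligible A, B, D
Layer 63-118: 56 each from A, D = 56*2 = 112 chips; eligible A, D

Pot 1: 48 chips, eligible: A, B, C, D
Pot 2: 150 chips, eligible: A, B, D
Pot 3: 112 chips, eligible: A, D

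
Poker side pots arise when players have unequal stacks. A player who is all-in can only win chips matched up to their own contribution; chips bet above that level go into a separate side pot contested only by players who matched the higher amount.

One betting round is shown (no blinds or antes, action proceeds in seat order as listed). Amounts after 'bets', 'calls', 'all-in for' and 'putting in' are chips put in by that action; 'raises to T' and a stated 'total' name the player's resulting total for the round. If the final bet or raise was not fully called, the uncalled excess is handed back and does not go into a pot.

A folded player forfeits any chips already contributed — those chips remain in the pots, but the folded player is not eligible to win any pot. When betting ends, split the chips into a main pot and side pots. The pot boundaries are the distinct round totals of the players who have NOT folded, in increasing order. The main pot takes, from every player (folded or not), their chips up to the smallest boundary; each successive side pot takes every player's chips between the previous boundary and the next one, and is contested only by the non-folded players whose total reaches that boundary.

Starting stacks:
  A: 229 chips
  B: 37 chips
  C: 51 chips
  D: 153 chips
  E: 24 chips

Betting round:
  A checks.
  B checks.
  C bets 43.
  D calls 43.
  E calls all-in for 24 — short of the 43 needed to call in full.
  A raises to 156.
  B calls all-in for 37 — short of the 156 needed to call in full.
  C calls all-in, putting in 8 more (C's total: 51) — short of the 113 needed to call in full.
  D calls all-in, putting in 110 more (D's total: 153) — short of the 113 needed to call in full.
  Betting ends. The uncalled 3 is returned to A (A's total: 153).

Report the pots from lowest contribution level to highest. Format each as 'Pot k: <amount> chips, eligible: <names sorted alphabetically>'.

Pot 1: 120 chips, eligible: A, B, C, D, E
Pot 2: 52 chips, eligible: A, B, C, D
Pot 3: 42 chips, eligible: A, C, D
Pot 4: 204 chips, eligible: A, D

Derivation:
Contributions (after 3 returned to A): A=153, B=37, C=51, D=153, E=24
Pot levels (distinct totals of non-folded players): 24, 37, 51, 153
Layer 1-24: 24 each from A, B, C, D, E = 24*5 = 120 chips; eligible A, B, C, D, E
Layer 25-37: 13 each from A, B, C, D = 13*4 = 52 chips; eligible A, B, C, D
Layer 38-51: 14 each from A, C, D = 14*3 = 42 chips; eligible A, C, D
Layer 52-153: 102 each from A, D = 102*2 = 204 chips; eligible A, D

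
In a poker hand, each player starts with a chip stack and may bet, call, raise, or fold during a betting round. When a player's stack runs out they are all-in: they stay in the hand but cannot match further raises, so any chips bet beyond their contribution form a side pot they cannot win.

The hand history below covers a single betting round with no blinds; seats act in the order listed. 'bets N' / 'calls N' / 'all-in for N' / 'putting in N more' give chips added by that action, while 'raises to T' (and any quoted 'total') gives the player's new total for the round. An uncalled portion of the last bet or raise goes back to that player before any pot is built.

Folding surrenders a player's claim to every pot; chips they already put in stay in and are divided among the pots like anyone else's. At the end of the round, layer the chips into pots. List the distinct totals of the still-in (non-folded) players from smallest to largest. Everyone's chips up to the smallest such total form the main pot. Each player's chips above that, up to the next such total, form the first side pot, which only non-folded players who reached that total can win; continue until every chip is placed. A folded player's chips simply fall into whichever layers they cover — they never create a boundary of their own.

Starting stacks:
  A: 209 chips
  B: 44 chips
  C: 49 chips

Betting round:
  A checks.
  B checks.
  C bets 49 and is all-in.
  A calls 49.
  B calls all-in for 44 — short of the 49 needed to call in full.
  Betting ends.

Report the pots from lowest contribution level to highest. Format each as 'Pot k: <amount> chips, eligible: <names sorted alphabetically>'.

Pot 1: 132 chips, eligible: A, B, C
Pot 2: 10 chips, eligible: A, C

Derivation:
Contributions: A=49, B=44, C=49
Pot levels (distinct totals of non-folded players): 44, 49
Layer 1-44: 44 each from A, B, C = 44*3 = 132 chips; eligible A, B, C
Layer 45-49: 5 each from A, C = 5*2 = 10 chips; eligible A, C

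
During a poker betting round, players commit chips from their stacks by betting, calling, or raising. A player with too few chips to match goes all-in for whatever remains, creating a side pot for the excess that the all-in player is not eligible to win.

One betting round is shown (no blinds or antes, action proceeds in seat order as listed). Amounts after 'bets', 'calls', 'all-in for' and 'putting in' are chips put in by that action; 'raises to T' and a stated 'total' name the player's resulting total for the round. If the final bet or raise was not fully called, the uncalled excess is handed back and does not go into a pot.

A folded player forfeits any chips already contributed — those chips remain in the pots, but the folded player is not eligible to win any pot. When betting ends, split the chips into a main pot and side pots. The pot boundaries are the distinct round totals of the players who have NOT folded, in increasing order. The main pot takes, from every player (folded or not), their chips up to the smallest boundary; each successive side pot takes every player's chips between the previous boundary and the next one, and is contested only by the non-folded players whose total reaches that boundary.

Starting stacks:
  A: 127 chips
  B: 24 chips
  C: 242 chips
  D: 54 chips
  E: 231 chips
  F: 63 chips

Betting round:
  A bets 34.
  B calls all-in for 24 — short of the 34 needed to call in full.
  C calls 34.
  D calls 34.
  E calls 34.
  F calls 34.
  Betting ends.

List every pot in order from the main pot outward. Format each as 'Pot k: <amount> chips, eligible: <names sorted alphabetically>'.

Contributions: A=34, B=24, C=34, D=34, E=34, F=34
Pot levels (distinct totals of non-folded players): 24, 34
Layer 1-24: 24 each from A, B, C, D, E, F = 24*6 = 144 chips; eligible A, B, C, D, E, F
Layer 25-34: 10 each from A, C, D, E, F = 10*5 = 50 chips; eligible A, C, D, E, F

Pot 1: 144 chips, eligible: A, B, C, D, E, F
Pot 2: 50 chips, eligible: A, C, D, E, F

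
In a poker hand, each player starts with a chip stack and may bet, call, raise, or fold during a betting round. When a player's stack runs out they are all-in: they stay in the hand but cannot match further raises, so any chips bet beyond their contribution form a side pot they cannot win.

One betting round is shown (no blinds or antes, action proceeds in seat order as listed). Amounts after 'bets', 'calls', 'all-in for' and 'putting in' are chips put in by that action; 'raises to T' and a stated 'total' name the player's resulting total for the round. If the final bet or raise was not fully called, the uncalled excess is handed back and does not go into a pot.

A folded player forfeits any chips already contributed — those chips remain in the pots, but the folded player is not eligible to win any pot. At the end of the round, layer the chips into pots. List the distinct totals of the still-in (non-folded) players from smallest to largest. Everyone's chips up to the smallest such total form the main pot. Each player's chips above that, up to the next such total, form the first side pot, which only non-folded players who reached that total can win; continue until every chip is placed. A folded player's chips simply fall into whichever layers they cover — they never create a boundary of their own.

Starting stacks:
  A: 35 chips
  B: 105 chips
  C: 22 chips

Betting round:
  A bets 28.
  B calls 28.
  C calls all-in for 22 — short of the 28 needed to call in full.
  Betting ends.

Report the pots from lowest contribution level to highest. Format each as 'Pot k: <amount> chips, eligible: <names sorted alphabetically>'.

Contributions: A=28, B=28, C=22
Pot levels (distinct totals of non-folded players): 22, 28
Layer 1-22: 22 each from A, B, C = 22*3 = 66 chips; eligible A, B, C
Layer 23-28: 6 each from A, B = 6*2 = 12 chips; eligible A, B

Pot 1: 66 chips, eligible: A, B, C
Pot 2: 12 chips, eligible: A, B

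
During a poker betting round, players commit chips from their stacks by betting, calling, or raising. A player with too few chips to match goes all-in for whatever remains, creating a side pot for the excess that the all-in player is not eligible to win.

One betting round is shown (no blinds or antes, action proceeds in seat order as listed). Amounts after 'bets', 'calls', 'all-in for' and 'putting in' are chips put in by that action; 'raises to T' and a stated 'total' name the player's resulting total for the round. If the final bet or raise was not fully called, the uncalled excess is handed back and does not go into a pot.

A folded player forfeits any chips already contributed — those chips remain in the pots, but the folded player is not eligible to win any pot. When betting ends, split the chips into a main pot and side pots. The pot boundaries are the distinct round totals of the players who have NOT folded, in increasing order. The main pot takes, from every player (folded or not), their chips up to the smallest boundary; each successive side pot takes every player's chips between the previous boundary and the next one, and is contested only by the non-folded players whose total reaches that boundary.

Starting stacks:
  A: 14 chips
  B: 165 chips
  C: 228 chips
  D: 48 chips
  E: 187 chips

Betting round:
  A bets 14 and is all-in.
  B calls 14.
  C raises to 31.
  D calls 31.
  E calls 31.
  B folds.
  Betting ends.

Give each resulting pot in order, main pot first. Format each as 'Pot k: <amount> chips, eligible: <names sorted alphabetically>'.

Pot 1: 70 chips, eligible: A, C, D, E
Pot 2: 51 chips, eligible: C, D, E

Derivation:
Contributions: A=14, B=14, C=31, D=31, E=31
Folded: B
Pot levels (distinct totals of non-folded players): 14, 31
Layer 1-14: 14 each from A, B, C, D, E = 14*5 = 70 chips; eligible A, C, D, E
Layer 15-31: 17 each from C, D, E = 17*3 = 51 chips; eligible C, D, E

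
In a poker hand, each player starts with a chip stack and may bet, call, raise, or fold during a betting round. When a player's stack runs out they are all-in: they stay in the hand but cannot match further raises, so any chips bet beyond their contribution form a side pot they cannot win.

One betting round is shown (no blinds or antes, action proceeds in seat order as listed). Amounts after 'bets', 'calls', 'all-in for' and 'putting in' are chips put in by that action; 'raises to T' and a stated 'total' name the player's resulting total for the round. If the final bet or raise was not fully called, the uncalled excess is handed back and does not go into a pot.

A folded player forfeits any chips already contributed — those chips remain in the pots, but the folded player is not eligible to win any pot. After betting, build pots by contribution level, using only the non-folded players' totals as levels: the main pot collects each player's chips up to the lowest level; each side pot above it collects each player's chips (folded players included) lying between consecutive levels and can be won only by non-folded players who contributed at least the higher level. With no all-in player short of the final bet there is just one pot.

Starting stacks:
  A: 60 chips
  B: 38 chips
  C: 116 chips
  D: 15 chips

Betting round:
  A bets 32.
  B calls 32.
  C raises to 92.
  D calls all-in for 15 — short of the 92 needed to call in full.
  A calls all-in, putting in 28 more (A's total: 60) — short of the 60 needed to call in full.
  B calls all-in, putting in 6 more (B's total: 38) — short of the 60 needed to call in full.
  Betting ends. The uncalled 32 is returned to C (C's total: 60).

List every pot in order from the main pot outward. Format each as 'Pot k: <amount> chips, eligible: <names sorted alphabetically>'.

Contributions (after 32 returned to C): A=60, B=38, C=60, D=15
Pot levels (distinct totals of non-folded players): 15, 38, 60
Layer 1-15: 15 each from A, B, C, D = 15*4 = 60 chips; eligible A, B, C, D
Layer 16-38: 23 each from A, B, C = 23*3 = 69 chips; eligible A, B, C
Layer 39-60: 22 each from A, C = 22*2 = 44 chips; eligible A, C

Pot 1: 60 chips, eligible: A, B, C, D
Pot 2: 69 chips, eligible: A, B, C
Pot 3: 44 chips, eligible: A, C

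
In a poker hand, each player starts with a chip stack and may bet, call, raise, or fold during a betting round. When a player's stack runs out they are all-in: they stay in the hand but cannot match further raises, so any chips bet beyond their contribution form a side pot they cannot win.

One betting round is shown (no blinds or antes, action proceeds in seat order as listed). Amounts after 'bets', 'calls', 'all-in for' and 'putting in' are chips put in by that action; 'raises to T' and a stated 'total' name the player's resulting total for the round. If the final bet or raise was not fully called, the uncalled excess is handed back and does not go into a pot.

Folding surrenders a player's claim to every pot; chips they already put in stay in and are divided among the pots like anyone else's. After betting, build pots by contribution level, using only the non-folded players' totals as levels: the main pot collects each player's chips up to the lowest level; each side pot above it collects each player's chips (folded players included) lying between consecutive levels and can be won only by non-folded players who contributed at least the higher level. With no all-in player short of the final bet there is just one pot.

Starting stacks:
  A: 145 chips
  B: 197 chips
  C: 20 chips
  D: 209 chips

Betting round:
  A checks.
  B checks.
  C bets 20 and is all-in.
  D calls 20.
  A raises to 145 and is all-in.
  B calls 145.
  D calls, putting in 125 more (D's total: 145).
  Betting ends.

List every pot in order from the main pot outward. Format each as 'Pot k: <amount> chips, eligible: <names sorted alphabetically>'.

Pot 1: 80 chips, eligible: A, B, C, D
Pot 2: 375 chips, eligible: A, B, D

Derivation:
Contributions: A=145, B=145, C=20, D=145
Pot levels (distinct totals of non-folded players): 20, 145
Layer 1-20: 20 each from A, B, C, D = 20*4 = 80 chips; eligible A, B, C, D
Layer 21-145: 125 each from A, B, D = 125*3 = 375 chips; eligible A, B, D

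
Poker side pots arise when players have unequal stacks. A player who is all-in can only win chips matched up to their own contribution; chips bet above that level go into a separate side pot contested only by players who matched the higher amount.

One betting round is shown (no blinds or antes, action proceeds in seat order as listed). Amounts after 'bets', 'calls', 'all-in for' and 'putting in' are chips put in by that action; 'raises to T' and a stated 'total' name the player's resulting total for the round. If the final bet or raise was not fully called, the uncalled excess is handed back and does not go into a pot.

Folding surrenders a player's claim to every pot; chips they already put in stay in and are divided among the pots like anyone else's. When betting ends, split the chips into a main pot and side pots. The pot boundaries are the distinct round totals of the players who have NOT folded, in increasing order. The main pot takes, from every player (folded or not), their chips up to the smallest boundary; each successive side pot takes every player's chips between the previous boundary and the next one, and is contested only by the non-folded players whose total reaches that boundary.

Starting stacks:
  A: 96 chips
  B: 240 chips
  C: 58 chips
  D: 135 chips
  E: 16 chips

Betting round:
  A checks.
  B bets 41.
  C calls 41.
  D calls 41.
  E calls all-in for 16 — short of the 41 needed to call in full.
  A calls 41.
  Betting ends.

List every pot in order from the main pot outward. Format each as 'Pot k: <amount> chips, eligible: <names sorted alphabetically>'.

Pot 1: 80 chips, eligible: A, B, C, D, E
Pot 2: 100 chips, eligible: A, B, C, D

Derivation:
Contributions: A=41, B=41, C=41, D=41, E=16
Pot levels (distinct totals of non-folded players): 16, 41
Layer 1-16: 16 each from A, B, C, D, E = 16*5 = 80 chips; eligible A, B, C, D, E
Layer 17-41: 25 each from A, B, C, D = 25*4 = 100 chips; eligible A, B, C, D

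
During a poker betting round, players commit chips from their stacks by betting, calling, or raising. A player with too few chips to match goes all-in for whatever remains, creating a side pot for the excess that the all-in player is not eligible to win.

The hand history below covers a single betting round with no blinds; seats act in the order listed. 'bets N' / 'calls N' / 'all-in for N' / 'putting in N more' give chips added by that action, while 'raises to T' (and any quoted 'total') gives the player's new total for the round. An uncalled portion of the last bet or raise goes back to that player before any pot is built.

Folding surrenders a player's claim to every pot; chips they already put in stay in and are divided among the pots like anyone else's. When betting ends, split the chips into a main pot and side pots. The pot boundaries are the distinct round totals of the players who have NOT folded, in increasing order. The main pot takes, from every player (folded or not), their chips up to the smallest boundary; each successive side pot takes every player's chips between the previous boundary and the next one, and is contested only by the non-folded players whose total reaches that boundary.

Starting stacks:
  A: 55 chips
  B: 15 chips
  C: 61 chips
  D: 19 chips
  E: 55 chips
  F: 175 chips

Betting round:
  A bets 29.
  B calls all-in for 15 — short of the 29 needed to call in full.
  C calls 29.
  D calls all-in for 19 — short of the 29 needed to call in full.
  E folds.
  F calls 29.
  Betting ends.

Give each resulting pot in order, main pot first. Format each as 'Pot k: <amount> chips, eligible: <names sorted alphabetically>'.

Contributions: A=29, B=15, C=29, D=19, F=29
Folded: E
Pot levels (distinct totals of non-folded players): 15, 19, 29
Layer 1-15: 15 each from A, B, C, D, F = 15*5 = 75 chips; eligible A, B, C, D, F
Layer 16-19: 4 each from A, C, D, F = 4*4 = 16 chips; eligible A, C, D, F
Layer 20-29: 10 each from A, C, F = 10*3 = 30 chips; eligible A, C, F

Pot 1: 75 chips, eligible: A, B, C, D, F
Pot 2: 16 chips, eligible: A, C, D, F
Pot 3: 30 chips, eligible: A, C, F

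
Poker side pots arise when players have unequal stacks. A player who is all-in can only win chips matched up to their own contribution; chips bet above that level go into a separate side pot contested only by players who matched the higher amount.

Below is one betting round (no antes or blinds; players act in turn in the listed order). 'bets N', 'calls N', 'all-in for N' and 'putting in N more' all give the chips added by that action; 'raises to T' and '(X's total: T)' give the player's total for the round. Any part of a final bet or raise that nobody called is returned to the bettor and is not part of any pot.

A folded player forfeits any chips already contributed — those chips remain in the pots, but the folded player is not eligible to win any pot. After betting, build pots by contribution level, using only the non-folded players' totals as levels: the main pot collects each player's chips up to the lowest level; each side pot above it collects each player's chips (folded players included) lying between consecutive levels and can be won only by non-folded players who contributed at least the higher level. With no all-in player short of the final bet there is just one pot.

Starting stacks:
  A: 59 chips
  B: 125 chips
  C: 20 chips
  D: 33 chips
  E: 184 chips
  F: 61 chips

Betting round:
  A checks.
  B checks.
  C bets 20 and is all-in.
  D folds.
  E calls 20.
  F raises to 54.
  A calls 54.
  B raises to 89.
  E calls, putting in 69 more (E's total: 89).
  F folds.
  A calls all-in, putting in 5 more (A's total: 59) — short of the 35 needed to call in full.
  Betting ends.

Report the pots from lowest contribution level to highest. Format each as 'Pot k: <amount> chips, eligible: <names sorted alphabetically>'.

Contributions: A=59, B=89, C=20, E=89, F=54
Folded: D, F
Pot levels (distinct totals of non-folded players): 20, 59, 89
Layer 1-20: 20 each from A, B, C, E, F = 20*5 = 100 chips; eligible A, B, C, E
Layer 21-59: A 39 + B 39 + E 39 + F 34 = 151 chips; eligible A, B, E
Layer 60-89: 30 each from B, E = 30*2 = 60 chips; eligible B, E

Pot 1: 100 chips, eligible: A, B, C, E
Pot 2: 151 chips, eligible: A, B, E
Pot 3: 60 chips, eligible: B, E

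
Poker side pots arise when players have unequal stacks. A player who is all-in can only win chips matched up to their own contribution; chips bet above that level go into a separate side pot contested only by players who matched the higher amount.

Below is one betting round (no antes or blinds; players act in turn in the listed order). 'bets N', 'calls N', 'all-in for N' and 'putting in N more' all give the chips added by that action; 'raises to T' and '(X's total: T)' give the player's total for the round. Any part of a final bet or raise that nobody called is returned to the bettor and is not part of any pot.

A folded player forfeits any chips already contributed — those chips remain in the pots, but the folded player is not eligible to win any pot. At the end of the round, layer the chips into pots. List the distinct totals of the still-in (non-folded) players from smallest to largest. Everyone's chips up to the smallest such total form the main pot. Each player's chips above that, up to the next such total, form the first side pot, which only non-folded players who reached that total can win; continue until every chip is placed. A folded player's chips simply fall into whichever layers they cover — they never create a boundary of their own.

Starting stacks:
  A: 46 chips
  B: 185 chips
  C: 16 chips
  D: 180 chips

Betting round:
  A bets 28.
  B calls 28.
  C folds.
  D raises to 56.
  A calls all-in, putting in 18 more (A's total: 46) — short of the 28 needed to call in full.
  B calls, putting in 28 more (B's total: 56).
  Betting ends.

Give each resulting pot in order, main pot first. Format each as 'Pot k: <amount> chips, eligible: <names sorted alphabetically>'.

Pot 1: 138 chips, eligible: A, B, D
Pot 2: 20 chips, eligible: B, D

Derivation:
Contributions: A=46, B=56, D=56
Folded: C
Pot levels (distinct totals of non-folded players): 46, 56
Layer 1-46: 46 each from A, B, D = 46*3 = 138 chips; eligible A, B, D
Layer 47-56: 10 each from B, D = 10*2 = 20 chips; eligible B, D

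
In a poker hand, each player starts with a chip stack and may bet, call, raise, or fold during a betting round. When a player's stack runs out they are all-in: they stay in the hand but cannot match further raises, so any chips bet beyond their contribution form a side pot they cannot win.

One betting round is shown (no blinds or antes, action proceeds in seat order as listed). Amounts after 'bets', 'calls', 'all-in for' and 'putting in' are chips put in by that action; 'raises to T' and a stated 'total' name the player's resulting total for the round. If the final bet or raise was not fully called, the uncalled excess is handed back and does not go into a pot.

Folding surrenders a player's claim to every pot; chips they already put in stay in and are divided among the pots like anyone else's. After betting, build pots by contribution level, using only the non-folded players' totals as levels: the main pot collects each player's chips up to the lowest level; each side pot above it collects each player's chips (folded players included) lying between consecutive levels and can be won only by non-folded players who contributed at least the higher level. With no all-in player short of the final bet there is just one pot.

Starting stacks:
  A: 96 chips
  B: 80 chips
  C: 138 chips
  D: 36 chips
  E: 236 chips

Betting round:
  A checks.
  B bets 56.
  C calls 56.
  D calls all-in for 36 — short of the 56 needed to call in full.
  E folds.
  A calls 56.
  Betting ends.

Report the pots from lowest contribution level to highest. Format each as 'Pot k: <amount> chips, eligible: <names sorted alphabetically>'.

Pot 1: 144 chips, eligible: A, B, C, D
Pot 2: 60 chips, eligible: A, B, C

Derivation:
Contributions: A=56, B=56, C=56, D=36
Folded: E
Pot levels (distinct totals of non-folded players): 36, 56
Layer 1-36: 36 each from A, B, C, D = 36*4 = 144 chips; eligible A, B, C, D
Layer 37-56: 20 each from A, B, C = 20*3 = 60 chips; eligible A, B, C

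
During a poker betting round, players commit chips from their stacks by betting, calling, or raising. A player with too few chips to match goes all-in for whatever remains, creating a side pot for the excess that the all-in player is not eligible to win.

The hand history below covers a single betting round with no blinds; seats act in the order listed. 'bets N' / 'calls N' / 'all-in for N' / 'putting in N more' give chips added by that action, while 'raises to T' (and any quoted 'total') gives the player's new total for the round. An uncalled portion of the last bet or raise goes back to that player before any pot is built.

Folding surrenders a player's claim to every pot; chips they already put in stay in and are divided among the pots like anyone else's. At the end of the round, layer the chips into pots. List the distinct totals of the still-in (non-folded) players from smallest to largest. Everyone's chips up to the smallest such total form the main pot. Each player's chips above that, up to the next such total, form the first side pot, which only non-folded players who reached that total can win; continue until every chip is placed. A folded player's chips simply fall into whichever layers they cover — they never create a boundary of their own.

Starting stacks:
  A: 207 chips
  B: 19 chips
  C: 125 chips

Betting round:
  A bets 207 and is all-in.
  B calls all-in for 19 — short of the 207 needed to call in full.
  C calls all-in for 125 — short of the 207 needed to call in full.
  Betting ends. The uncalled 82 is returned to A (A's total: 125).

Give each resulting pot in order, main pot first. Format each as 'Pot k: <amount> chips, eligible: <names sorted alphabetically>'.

Pot 1: 57 chips, eligible: A, B, C
Pot 2: 212 chips, eligible: A, C

Derivation:
Contributions (after 82 returned to A): A=125, B=19, C=125
Pot levels (distinct totals of non-folded players): 19, 125
Layer 1-19: 19 each from A, B, C = 19*3 = 57 chips; eligible A, B, C
Layer 20-125: 106 each from A, C = 106*2 = 212 chips; eligible A, C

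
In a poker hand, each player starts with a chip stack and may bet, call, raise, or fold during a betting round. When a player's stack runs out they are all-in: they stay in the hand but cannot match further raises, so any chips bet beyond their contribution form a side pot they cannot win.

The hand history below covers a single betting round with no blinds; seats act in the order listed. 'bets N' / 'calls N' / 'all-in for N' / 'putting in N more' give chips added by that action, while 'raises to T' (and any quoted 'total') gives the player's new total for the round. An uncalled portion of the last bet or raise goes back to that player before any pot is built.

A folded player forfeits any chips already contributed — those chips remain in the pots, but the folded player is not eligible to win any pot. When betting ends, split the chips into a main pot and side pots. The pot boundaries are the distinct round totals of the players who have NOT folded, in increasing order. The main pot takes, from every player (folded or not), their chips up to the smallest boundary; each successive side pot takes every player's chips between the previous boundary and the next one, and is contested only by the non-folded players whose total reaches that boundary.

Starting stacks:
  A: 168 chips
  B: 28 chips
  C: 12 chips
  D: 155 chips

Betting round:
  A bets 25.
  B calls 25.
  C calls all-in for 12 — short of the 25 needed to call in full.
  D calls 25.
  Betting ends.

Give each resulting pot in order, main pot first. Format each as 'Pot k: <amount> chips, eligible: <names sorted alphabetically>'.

Pot 1: 48 chips, eligible: A, B, C, D
Pot 2: 39 chips, eligible: A, B, D

Derivation:
Contributions: A=25, B=25, C=12, D=25
Pot levels (distinct totals of non-folded players): 12, 25
Layer 1-12: 12 each from A, B, C, D = 12*4 = 48 chips; eligible A, B, C, D
Layer 13-25: 13 each from A, B, D = 13*3 = 39 chips; eligible A, B, D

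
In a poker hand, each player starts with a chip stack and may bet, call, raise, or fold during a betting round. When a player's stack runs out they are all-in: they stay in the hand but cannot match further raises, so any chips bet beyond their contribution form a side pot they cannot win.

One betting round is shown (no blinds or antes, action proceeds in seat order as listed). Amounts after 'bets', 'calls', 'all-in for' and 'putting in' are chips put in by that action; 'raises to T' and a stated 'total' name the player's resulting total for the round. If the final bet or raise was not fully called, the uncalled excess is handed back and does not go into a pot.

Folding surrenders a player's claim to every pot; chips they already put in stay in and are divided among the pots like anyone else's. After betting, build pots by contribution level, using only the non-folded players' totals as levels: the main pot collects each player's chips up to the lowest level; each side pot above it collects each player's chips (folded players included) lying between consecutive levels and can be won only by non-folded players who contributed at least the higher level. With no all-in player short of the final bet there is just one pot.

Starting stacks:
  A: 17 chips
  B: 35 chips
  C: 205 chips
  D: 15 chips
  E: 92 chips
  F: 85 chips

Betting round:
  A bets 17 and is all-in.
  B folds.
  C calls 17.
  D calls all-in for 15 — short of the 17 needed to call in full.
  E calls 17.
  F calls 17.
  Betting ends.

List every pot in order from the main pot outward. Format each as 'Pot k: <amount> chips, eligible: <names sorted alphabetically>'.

Contributions: A=17, C=17, D=15, E=17, F=17
Folded: B
Pot levels (distinct totals of non-folded players): 15, 17
Layer 1-15: 15 each from A, C, D, E, F = 15*5 = 75 chips; eligible A, C, D, E, F
Layer 16-17: 2 each from A, C, E, F = 2*4 = 8 chips; eligible A, C, E, F

Pot 1: 75 chips, eligible: A, C, D, E, F
Pot 2: 8 chips, eligible: A, C, E, F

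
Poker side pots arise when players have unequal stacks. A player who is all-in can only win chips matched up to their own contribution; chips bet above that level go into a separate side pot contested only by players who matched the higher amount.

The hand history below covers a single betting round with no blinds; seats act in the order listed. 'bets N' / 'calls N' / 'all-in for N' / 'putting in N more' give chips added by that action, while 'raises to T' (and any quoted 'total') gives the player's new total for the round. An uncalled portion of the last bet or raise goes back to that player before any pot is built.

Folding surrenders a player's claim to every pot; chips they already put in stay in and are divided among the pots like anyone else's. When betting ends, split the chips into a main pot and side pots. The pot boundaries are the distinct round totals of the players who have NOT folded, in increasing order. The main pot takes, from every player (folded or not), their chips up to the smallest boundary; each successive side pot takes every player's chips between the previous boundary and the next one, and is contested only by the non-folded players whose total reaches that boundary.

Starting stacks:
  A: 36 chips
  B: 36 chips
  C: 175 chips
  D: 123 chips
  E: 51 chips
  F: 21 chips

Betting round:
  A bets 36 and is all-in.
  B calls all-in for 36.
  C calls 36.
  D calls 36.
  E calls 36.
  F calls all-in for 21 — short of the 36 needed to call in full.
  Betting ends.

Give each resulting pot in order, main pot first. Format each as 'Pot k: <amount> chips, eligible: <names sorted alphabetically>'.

Pot 1: 126 chips, eligible: A, B, C, D, E, F
Pot 2: 75 chips, eligible: A, B, C, D, E

Derivation:
Contributions: A=36, B=36, C=36, D=36, E=36, F=21
Pot levels (distinct totals of non-folded players): 21, 36
Layer 1-21: 21 each from A, B, C, D, E, F = 21*6 = 126 chips; eligible A, B, C, D, E, F
Layer 22-36: 15 each from A, B, C, D, E = 15*5 = 75 chips; eligible A, B, C, D, E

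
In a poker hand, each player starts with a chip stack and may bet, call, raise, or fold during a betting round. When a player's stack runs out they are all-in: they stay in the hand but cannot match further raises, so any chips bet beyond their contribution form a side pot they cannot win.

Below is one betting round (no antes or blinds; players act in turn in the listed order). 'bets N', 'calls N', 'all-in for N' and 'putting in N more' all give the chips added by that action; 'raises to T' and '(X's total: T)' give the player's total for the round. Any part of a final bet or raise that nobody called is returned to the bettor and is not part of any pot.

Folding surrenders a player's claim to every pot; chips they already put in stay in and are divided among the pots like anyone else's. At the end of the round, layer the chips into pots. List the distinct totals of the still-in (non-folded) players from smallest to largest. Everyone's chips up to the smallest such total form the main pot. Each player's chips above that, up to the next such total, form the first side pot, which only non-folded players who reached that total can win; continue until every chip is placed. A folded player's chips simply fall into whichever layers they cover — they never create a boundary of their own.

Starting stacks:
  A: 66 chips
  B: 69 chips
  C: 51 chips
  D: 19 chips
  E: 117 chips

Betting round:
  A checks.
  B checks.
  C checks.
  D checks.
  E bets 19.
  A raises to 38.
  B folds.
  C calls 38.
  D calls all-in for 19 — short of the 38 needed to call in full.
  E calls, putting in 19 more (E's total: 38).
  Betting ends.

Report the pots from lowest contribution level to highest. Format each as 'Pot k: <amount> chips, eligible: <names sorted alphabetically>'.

Pot 1: 76 chips, eligible: A, C, D, E
Pot 2: 57 chips, eligible: A, C, E

Derivation:
Contributions: A=38, C=38, D=19, E=38
Folded: B
Pot levels (distinct totals of non-folded players): 19, 38
Layer 1-19: 19 each from A, C, D, E = 19*4 = 76 chips; eligible A, C, D, E
Layer 20-38: 19 each from A, C, E = 19*3 = 57 chips; eligible A, C, E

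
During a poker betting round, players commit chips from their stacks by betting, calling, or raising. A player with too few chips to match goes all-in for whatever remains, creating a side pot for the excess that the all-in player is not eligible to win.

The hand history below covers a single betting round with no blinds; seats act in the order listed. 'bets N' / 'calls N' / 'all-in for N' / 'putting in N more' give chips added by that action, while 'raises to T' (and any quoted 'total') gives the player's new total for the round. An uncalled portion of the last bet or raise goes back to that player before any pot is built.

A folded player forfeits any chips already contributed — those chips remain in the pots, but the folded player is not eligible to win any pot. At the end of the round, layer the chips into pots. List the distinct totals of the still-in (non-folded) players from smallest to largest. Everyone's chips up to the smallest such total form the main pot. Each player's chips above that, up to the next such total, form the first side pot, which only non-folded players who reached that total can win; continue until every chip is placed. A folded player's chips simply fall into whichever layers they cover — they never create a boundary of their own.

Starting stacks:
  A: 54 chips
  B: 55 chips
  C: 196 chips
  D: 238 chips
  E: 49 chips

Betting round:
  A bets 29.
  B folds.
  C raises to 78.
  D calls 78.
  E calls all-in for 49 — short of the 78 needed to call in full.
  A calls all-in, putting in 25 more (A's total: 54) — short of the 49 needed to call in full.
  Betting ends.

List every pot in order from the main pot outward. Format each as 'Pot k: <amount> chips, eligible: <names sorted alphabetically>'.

Contributions: A=54, C=78, D=78, E=49
Folded: B
Pot levels (distinct totals of non-folded players): 49, 54, 78
Layer 1-49: 49 each from A, C, D, E = 49*4 = 196 chips; eligible A, C, D, E
Layer 50-54: 5 each from A, C, D = 5*3 = 15 chips; eligible A, C, D
Layer 55-78: 24 each from C, D = 24*2 = 48 chips; eligible C, D

Pot 1: 196 chips, eligible: A, C, D, E
Pot 2: 15 chips, eligible: A, C, D
Pot 3: 48 chips, eligible: C, D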